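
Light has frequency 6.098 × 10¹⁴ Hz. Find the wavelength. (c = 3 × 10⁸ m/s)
λ = c/f = 492 nm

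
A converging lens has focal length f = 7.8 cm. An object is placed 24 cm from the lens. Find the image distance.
1/di = 1/f − 1/do → di = 11.56 cm (real image)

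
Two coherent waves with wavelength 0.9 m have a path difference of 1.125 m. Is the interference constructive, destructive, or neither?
neither (partial) — path difference = 1.25λ, neither a whole number of wavelengths nor an odd multiple of λ/2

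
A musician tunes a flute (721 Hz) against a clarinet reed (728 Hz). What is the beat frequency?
7 Hz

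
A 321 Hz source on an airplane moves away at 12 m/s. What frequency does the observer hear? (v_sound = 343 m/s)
f_obs = f·v/(v + v_s) = 310.1 Hz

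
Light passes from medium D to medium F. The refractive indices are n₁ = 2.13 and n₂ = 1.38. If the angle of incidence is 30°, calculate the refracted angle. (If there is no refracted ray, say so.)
sin θ₂ = (n₁/n₂)·sin θ₁ = 0.7717 → θ₂ = 50.51°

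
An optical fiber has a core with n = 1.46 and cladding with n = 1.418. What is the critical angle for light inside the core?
θc = arcsin(n_cladding/n_core) = 76.22°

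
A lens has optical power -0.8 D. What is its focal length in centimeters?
f = 1/P = -125 cm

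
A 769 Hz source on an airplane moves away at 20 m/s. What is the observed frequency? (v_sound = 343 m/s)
f_obs = f·v/(v + v_s) = 726.6 Hz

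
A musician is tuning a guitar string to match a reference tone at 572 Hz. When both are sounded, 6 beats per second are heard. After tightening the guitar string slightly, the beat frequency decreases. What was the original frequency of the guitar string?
566 Hz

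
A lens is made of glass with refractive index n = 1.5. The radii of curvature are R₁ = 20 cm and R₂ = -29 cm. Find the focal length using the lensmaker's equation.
1/f = (n − 1)(1/R₁ − 1/R₂) → f = 23.67 cm (converging lens)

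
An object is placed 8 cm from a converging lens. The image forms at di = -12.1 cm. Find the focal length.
1/f = 1/do + 1/di → f = 23.61 cm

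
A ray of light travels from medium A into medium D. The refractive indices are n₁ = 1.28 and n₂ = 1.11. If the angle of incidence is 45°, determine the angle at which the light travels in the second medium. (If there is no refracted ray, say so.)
sin θ₂ = (n₁/n₂)·sin θ₁ = 0.8154 → θ₂ = 54.63°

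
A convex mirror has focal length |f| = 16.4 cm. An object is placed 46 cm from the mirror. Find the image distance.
f = −16.4 cm (convex); 1/di = 1/f − 1/do → di = -12.09 cm (virtual image, behind mirror)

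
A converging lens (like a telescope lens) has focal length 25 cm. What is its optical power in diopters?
P = 1/f = 4 D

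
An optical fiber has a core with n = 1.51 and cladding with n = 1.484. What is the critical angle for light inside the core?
θc = arcsin(n_cladding/n_core) = 79.35°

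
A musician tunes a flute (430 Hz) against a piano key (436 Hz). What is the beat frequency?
6 Hz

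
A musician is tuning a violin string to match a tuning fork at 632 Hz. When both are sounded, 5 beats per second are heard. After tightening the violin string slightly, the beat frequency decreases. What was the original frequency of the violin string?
627 Hz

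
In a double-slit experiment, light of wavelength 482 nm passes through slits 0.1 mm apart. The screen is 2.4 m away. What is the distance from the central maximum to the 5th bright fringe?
y = mλL/d = 57.84 mm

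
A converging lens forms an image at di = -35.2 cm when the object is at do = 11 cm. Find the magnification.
M = −di/do = 3.2 (upright image)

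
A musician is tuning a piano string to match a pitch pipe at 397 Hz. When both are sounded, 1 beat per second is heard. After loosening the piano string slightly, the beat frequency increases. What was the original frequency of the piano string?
396 Hz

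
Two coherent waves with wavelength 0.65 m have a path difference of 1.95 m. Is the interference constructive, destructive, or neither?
constructive — path difference = 3λ, a whole number of wavelengths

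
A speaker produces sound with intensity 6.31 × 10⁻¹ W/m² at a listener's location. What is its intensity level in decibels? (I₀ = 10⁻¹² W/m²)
β = 10·log₁₀(I/I₀) = 118 dB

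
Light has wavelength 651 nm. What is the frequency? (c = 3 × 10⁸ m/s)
f = c/λ = 4.608 × 10¹⁴ Hz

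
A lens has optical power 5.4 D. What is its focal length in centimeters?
f = 1/P = 18.52 cm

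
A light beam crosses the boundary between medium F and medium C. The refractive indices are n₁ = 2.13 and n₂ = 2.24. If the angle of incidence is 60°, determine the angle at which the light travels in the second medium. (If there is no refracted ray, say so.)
sin θ₂ = (n₁/n₂)·sin θ₁ = 0.8235 → θ₂ = 55.44°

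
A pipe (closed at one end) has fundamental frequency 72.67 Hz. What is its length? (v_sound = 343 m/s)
L = v/(4f₁) = 1.18 m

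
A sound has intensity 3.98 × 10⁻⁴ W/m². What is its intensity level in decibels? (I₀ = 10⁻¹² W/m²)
β = 10·log₁₀(I/I₀) = 86 dB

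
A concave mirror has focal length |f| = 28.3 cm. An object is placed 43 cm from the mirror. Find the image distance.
f = +28.3 cm (concave); 1/di = 1/f − 1/do → di = 82.78 cm (real image, in front of mirror)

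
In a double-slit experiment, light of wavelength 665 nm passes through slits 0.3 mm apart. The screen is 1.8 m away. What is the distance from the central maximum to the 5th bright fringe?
y = mλL/d = 19.95 mm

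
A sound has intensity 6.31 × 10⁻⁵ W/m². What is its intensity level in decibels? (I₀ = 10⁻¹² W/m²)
β = 10·log₁₀(I/I₀) = 78 dB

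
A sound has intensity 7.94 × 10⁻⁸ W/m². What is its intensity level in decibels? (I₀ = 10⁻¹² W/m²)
β = 10·log₁₀(I/I₀) = 49 dB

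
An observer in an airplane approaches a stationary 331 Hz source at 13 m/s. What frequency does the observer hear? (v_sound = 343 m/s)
f_obs = f·(v + v_o)/v = 343.5 Hz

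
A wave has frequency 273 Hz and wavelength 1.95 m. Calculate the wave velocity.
v = fλ = 532.4 m/s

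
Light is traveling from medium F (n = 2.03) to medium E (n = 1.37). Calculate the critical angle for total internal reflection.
θc = arcsin(n₂/n₁) = 42.44°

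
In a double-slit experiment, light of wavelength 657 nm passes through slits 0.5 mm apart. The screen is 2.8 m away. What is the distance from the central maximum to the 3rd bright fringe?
y = mλL/d = 11.04 mm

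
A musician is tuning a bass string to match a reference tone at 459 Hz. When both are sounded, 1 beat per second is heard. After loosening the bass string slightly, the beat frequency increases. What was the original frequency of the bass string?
458 Hz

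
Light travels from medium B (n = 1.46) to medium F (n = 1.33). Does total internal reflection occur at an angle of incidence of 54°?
θc = arcsin(n₂/n₁) = 65.64°; 54° < θc, so no — the ray refracts.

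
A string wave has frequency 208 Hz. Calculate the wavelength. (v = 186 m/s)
λ = v/f = 0.8942 m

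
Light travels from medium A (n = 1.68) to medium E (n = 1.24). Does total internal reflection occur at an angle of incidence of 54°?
θc = arcsin(n₂/n₁) = 47.57°; 54° > θc, so yes — total internal reflection.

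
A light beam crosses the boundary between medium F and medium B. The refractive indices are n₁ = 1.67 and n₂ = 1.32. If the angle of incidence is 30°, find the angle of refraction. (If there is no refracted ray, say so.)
sin θ₂ = (n₁/n₂)·sin θ₁ = 0.6326 → θ₂ = 39.24°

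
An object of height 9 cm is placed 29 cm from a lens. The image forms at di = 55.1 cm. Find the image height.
hi = (-di/do) × ho = -17.1 cm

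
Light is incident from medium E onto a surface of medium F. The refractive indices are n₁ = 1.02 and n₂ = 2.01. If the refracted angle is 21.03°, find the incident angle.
sin θ₁ = (n₂/n₁)·sin θ₂ → θ₁ = 45°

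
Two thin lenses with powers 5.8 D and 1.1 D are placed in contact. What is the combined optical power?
P_total = P₁ + P₂ = 6.9 D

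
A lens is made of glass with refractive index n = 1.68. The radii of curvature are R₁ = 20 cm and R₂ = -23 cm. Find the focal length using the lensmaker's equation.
1/f = (n − 1)(1/R₁ − 1/R₂) → f = 15.73 cm (converging lens)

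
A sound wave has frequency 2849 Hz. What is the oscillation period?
T = 1/f = 3.510 × 10⁻⁴ s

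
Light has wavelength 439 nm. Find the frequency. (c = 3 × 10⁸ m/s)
f = c/λ = 6.834 × 10¹⁴ Hz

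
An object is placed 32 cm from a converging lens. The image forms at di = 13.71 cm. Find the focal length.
1/f = 1/do + 1/di → f = 9.598 cm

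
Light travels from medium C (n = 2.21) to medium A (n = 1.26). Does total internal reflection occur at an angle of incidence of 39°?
θc = arcsin(n₂/n₁) = 34.76°; 39° > θc, so yes — total internal reflection.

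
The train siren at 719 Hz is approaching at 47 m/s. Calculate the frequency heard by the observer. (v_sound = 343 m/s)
f_obs = f·v/(v − v_s) = 833.2 Hz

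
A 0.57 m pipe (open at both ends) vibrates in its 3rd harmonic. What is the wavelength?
λₙ = 2L/n = 0.38 m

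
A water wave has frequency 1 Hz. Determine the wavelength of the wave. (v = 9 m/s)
λ = v/f = 9 m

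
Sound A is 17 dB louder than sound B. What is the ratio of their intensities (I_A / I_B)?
I_A/I_B = 10^(Δβ/10) = 50.12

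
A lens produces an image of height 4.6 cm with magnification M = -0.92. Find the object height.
ho = |hi|/|M| = 5 cm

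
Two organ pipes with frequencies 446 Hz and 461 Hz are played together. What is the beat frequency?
15 Hz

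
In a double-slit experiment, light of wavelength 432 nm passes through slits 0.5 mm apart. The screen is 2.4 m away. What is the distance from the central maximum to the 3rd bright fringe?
y = mλL/d = 6.221 mm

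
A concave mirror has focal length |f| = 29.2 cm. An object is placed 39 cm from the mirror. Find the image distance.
f = +29.2 cm (concave); 1/di = 1/f − 1/do → di = 116.2 cm (real image, in front of mirror)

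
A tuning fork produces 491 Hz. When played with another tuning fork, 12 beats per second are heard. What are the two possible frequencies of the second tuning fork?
f₂ = 491 ± 12 Hz → 503 Hz or 479 Hz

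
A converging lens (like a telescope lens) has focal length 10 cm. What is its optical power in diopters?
P = 1/f = 10 D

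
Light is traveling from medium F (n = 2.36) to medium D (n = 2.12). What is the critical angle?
θc = arcsin(n₂/n₁) = 63.94°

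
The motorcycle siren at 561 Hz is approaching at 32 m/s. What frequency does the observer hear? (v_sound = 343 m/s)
f_obs = f·v/(v − v_s) = 618.7 Hz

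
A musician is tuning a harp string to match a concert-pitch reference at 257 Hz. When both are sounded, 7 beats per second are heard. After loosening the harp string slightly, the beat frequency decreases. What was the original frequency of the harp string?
264 Hz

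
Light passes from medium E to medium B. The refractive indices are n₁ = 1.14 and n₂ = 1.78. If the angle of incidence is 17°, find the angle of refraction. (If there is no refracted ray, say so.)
sin θ₂ = (n₁/n₂)·sin θ₁ = 0.1872 → θ₂ = 10.79°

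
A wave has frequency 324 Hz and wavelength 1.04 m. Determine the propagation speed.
v = fλ = 337 m/s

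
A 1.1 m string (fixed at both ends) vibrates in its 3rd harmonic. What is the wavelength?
λₙ = 2L/n = 0.7333 m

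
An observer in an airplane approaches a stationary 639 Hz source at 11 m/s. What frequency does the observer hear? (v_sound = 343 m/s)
f_obs = f·(v + v_o)/v = 659.5 Hz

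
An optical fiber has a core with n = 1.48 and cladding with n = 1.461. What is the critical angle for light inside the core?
θc = arcsin(n_cladding/n_core) = 80.81°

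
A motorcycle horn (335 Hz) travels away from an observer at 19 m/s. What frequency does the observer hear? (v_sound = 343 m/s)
f_obs = f·v/(v + v_s) = 317.4 Hz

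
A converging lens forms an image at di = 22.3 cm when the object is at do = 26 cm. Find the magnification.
M = −di/do = -0.8577 (inverted image)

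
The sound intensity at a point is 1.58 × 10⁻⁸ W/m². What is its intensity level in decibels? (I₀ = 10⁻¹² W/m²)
β = 10·log₁₀(I/I₀) = 41.99 dB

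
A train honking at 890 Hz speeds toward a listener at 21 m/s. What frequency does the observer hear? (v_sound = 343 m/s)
f_obs = f·v/(v − v_s) = 948 Hz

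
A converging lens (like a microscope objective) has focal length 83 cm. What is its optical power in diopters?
P = 1/f = 1.205 D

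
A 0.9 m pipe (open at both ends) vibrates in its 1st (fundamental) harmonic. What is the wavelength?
λₙ = 2L/n = 1.8 m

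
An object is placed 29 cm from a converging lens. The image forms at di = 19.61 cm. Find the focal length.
1/f = 1/do + 1/di → f = 11.7 cm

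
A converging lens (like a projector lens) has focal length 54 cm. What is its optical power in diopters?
P = 1/f = 1.852 D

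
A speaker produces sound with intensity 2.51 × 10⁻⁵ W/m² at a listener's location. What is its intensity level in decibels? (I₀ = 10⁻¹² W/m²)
β = 10·log₁₀(I/I₀) = 74 dB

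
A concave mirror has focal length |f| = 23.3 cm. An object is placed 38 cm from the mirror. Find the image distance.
f = +23.3 cm (concave); 1/di = 1/f − 1/do → di = 60.23 cm (real image, in front of mirror)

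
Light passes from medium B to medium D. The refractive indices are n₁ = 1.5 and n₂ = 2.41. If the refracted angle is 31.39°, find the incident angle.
sin θ₁ = (n₂/n₁)·sin θ₂ → θ₁ = 56.81°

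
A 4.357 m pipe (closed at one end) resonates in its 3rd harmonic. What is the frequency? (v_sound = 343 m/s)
fₙ = nv/(4L) = 59.04 Hz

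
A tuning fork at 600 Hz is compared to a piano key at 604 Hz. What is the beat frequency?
4 Hz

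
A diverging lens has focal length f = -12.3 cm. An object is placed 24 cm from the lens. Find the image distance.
1/di = 1/f − 1/do → di = -8.132 cm (virtual image)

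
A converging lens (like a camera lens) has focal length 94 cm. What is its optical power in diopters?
P = 1/f = 1.064 D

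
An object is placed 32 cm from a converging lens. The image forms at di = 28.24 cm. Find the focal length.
1/f = 1/do + 1/di → f = 15 cm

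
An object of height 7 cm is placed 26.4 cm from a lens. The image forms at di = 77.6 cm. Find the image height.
hi = (-di/do) × ho = -20.58 cm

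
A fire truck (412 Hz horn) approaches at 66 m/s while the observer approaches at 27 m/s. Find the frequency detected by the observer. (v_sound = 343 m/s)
f_obs = f·(v + v_o)/(v − v_s) = 550.3 Hz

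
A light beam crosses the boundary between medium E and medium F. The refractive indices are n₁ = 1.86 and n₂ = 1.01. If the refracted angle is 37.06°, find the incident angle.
sin θ₁ = (n₂/n₁)·sin θ₂ → θ₁ = 19.1°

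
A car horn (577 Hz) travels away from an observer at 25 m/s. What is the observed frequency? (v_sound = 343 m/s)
f_obs = f·v/(v + v_s) = 537.8 Hz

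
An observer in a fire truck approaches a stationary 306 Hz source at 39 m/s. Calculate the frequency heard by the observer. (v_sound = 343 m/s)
f_obs = f·(v + v_o)/v = 340.8 Hz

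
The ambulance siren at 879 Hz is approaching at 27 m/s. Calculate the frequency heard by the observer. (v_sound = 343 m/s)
f_obs = f·v/(v − v_s) = 954.1 Hz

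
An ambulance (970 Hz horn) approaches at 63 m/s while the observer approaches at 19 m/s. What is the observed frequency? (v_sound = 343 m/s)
f_obs = f·(v + v_o)/(v − v_s) = 1254 Hz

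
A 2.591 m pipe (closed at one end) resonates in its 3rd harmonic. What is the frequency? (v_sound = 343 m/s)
fₙ = nv/(4L) = 99.29 Hz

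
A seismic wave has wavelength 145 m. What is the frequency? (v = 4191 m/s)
f = v/λ = 28.9 Hz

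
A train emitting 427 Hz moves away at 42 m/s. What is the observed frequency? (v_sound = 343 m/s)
f_obs = f·v/(v + v_s) = 380.4 Hz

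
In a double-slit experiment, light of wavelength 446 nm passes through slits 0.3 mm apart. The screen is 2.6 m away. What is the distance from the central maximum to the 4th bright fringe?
y = mλL/d = 15.46 mm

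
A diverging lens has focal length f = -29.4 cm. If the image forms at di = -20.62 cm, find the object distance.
1/do = 1/f − 1/di → do = 69.05 cm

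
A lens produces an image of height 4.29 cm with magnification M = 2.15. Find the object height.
ho = |hi|/|M| = 1.995 cm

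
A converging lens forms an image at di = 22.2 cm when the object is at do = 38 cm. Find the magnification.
M = −di/do = -0.5842 (inverted image)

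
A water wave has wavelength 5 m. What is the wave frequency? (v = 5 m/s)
f = v/λ = 1 Hz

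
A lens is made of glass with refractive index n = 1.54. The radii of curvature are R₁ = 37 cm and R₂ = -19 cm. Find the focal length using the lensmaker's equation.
1/f = (n − 1)(1/R₁ − 1/R₂) → f = 23.25 cm (converging lens)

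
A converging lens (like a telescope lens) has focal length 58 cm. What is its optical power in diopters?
P = 1/f = 1.724 D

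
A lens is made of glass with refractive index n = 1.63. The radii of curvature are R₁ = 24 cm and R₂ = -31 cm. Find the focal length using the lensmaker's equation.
1/f = (n − 1)(1/R₁ − 1/R₂) → f = 21.47 cm (converging lens)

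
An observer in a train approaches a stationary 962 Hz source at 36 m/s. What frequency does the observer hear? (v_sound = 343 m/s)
f_obs = f·(v + v_o)/v = 1063 Hz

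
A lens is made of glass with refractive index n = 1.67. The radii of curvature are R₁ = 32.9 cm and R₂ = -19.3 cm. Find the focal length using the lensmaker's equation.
1/f = (n − 1)(1/R₁ − 1/R₂) → f = 18.16 cm (converging lens)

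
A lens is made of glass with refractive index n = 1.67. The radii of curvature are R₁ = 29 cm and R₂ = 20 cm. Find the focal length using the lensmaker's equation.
1/f = (n − 1)(1/R₁ − 1/R₂) → f = -96.19 cm (diverging lens)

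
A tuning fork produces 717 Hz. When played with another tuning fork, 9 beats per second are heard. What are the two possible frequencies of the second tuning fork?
f₂ = 717 ± 9 Hz → 726 Hz or 708 Hz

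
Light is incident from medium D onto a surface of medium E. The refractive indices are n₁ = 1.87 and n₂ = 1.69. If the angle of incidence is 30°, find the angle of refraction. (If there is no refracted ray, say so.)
sin θ₂ = (n₁/n₂)·sin θ₁ = 0.5533 → θ₂ = 33.59°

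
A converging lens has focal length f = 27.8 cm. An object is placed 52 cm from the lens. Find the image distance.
1/di = 1/f − 1/do → di = 59.74 cm (real image)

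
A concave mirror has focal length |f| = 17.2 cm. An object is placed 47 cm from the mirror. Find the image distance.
f = +17.2 cm (concave); 1/di = 1/f − 1/do → di = 27.13 cm (real image, in front of mirror)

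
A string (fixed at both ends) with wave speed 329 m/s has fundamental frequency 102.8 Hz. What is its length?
L = v/(2f₁) = 1.6 m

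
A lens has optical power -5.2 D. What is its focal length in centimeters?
f = 1/P = -19.23 cm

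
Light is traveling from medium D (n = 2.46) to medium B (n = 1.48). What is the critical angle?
θc = arcsin(n₂/n₁) = 36.99°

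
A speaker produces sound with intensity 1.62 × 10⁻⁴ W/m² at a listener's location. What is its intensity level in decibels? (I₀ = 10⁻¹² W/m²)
β = 10·log₁₀(I/I₀) = 82.1 dB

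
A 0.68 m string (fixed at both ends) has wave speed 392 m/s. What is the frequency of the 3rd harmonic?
fₙ = nv/(2L) = 864.7 Hz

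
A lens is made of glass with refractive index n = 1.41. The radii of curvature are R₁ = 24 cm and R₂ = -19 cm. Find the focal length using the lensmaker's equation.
1/f = (n − 1)(1/R₁ − 1/R₂) → f = 25.87 cm (converging lens)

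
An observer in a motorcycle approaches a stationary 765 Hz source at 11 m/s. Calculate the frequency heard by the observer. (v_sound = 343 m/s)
f_obs = f·(v + v_o)/v = 789.5 Hz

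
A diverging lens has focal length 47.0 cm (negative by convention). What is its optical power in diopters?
P = 1/f = -2.128 D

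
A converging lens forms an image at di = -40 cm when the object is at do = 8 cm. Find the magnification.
M = −di/do = 5 (upright image)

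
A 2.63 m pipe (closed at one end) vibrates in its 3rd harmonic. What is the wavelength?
λₙ = 4L/n = 3.507 m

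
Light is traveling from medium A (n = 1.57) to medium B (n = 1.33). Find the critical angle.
θc = arcsin(n₂/n₁) = 57.9°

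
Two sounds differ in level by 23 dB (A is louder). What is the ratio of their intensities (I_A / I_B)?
I_A/I_B = 10^(Δβ/10) = 199.5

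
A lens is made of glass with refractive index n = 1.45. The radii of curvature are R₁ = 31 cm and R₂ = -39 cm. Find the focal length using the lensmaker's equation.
1/f = (n − 1)(1/R₁ − 1/R₂) → f = 38.38 cm (converging lens)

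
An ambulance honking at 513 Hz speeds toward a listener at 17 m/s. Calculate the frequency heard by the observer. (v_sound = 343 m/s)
f_obs = f·v/(v − v_s) = 539.8 Hz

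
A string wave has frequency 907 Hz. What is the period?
T = 1/f = 0.001103 s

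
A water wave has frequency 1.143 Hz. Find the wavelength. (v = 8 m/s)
λ = v/f = 6.999 m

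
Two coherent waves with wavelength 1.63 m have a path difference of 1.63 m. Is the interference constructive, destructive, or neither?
constructive — path difference = 1λ, a whole number of wavelengths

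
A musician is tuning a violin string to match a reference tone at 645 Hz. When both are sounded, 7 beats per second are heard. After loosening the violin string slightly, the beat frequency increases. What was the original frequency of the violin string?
638 Hz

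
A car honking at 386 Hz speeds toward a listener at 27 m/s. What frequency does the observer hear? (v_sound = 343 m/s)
f_obs = f·v/(v − v_s) = 419 Hz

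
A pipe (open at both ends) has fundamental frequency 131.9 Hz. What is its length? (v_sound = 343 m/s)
L = v/(2f₁) = 1.3 m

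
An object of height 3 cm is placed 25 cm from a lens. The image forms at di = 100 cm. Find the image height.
hi = (-di/do) × ho = -12 cm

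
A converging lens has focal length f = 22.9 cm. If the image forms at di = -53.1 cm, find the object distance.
1/do = 1/f − 1/di → do = 16 cm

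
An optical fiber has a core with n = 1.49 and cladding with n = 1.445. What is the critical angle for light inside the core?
θc = arcsin(n_cladding/n_core) = 75.88°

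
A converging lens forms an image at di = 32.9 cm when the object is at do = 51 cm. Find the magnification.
M = −di/do = -0.6451 (inverted image)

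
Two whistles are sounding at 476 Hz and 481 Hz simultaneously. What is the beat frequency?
5 Hz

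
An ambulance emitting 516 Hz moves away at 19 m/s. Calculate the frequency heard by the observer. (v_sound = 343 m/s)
f_obs = f·v/(v + v_s) = 488.9 Hz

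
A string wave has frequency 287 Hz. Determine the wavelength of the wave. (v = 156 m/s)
λ = v/f = 0.5436 m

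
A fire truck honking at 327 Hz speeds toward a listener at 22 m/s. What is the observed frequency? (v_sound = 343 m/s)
f_obs = f·v/(v − v_s) = 349.4 Hz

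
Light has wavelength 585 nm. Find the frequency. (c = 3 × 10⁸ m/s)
f = c/λ = 5.128 × 10¹⁴ Hz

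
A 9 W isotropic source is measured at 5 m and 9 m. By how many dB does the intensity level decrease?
Δβ = 20·log₁₀(r₂/r₁) = 5.105 dB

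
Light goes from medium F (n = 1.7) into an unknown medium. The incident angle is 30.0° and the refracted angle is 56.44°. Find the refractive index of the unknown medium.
n₂ = n₁·sin θ₁ / sin θ₂ = 1.02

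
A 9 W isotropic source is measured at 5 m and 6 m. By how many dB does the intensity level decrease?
Δβ = 20·log₁₀(r₂/r₁) = 1.584 dB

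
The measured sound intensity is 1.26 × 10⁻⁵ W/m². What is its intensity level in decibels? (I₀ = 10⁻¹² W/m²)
β = 10·log₁₀(I/I₀) = 71 dB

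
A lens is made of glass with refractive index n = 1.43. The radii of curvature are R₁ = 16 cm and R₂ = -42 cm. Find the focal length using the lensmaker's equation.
1/f = (n − 1)(1/R₁ − 1/R₂) → f = 26.94 cm (converging lens)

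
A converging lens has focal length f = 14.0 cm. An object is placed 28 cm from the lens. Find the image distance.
1/di = 1/f − 1/do → di = 28 cm (real image)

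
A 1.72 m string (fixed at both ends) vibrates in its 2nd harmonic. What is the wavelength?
λₙ = 2L/n = 1.72 m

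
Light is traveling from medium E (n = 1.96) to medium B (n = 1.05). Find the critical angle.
θc = arcsin(n₂/n₁) = 32.39°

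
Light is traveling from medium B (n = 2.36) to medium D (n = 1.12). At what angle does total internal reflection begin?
θc = arcsin(n₂/n₁) = 28.33°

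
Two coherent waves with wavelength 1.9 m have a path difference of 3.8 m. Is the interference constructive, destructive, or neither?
constructive — path difference = 2λ, a whole number of wavelengths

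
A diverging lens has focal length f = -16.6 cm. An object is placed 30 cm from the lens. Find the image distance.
1/di = 1/f − 1/do → di = -10.69 cm (virtual image)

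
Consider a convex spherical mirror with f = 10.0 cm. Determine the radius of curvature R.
R = 2|f| = 20 cm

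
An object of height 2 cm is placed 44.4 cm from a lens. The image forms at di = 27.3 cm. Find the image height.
hi = (-di/do) × ho = -1.23 cm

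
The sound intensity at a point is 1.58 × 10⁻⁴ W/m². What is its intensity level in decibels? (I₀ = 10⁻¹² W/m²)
β = 10·log₁₀(I/I₀) = 81.99 dB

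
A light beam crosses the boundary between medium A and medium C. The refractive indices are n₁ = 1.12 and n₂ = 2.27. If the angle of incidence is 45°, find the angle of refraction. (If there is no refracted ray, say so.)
sin θ₂ = (n₁/n₂)·sin θ₁ = 0.3489 → θ₂ = 20.42°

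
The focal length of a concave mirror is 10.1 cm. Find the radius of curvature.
R = 2|f| = 20.2 cm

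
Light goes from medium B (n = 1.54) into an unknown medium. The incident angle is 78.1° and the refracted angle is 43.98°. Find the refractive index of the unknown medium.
n₂ = n₁·sin θ₁ / sin θ₂ = 2.17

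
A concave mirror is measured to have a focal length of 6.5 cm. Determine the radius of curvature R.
R = 2|f| = 13 cm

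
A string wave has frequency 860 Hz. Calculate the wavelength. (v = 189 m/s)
λ = v/f = 0.2198 m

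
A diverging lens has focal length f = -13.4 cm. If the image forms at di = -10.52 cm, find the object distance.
1/do = 1/f − 1/di → do = 48.95 cm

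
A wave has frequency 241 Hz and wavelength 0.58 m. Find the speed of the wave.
v = fλ = 139.8 m/s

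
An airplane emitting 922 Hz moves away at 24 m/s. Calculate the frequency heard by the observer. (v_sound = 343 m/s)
f_obs = f·v/(v + v_s) = 861.7 Hz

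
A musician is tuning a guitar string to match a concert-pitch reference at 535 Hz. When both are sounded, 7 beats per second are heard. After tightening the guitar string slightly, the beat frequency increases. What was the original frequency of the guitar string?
542 Hz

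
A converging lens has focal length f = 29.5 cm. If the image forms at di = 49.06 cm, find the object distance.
1/do = 1/f − 1/di → do = 73.99 cm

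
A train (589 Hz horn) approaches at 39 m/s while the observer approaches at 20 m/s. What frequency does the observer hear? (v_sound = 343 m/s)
f_obs = f·(v + v_o)/(v − v_s) = 703.3 Hz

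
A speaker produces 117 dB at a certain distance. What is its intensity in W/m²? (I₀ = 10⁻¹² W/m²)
I = I₀·10^(β/10) = 5.01 × 10⁻¹ W/m²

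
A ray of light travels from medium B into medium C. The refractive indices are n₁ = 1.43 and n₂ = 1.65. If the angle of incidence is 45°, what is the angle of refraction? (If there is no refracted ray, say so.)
sin θ₂ = (n₁/n₂)·sin θ₁ = 0.6128 → θ₂ = 37.79°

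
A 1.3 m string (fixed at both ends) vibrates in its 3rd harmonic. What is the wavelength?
λₙ = 2L/n = 0.8667 m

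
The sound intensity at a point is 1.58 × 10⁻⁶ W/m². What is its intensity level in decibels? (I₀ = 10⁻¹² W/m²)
β = 10·log₁₀(I/I₀) = 61.99 dB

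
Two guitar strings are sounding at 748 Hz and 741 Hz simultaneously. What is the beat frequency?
7 Hz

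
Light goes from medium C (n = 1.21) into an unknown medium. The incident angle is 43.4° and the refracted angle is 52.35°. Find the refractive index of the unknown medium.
n₂ = n₁·sin θ₁ / sin θ₂ = 1.05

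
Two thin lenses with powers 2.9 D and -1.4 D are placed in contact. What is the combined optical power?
P_total = P₁ + P₂ = 1.5 D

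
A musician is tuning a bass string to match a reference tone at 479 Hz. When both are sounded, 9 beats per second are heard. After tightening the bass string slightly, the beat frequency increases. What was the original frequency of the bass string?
488 Hz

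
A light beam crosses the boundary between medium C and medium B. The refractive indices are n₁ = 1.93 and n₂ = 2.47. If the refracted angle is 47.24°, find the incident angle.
sin θ₁ = (n₂/n₁)·sin θ₂ → θ₁ = 69.99°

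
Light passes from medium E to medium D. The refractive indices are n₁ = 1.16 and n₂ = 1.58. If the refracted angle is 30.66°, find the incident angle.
sin θ₁ = (n₂/n₁)·sin θ₂ → θ₁ = 43.99°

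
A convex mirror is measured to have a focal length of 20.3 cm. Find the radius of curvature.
R = 2|f| = 40.6 cm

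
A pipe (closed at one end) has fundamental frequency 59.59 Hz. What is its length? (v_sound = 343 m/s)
L = v/(4f₁) = 1.439 m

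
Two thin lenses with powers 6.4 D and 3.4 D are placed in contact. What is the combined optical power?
P_total = P₁ + P₂ = 9.8 D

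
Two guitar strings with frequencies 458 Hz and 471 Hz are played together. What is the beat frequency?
13 Hz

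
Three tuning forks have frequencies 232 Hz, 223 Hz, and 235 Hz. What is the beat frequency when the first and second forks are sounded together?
9 Hz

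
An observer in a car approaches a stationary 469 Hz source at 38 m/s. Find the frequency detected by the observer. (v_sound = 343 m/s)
f_obs = f·(v + v_o)/v = 521 Hz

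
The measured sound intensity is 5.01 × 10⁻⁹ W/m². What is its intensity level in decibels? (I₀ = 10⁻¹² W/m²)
β = 10·log₁₀(I/I₀) = 37 dB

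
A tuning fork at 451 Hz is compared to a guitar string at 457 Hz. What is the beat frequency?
6 Hz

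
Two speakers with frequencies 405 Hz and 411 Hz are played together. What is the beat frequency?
6 Hz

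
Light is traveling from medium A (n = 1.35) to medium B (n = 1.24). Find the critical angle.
θc = arcsin(n₂/n₁) = 66.71°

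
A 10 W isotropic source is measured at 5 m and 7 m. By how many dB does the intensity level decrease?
Δβ = 20·log₁₀(r₂/r₁) = 2.923 dB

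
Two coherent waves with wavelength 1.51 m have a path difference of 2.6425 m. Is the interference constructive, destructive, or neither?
neither (partial) — path difference = 1.75λ, neither a whole number of wavelengths nor an odd multiple of λ/2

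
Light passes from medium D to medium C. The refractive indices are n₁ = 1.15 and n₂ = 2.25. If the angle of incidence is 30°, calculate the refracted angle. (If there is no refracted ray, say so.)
sin θ₂ = (n₁/n₂)·sin θ₁ = 0.2556 → θ₂ = 14.81°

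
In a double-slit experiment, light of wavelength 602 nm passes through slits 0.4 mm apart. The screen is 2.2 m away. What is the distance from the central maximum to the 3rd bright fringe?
y = mλL/d = 9.933 mm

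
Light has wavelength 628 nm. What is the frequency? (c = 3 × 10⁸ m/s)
f = c/λ = 4.777 × 10¹⁴ Hz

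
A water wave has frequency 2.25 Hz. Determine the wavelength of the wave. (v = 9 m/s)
λ = v/f = 4 m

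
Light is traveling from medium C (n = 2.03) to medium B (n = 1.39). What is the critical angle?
θc = arcsin(n₂/n₁) = 43.21°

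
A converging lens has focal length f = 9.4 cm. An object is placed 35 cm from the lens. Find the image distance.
1/di = 1/f − 1/do → di = 12.85 cm (real image)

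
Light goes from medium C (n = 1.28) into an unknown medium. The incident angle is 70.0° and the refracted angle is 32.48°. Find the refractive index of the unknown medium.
n₂ = n₁·sin θ₁ / sin θ₂ = 2.24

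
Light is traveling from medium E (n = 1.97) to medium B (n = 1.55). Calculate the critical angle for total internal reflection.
θc = arcsin(n₂/n₁) = 51.89°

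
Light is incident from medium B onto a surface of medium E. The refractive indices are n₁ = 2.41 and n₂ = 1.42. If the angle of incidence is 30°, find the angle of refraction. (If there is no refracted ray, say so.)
sin θ₂ = (n₁/n₂)·sin θ₁ = 0.8486 → θ₂ = 58.06°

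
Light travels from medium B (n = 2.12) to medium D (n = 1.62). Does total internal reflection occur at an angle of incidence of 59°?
θc = arcsin(n₂/n₁) = 49.83°; 59° > θc, so yes — total internal reflection.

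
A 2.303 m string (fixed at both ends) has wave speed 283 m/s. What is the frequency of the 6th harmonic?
fₙ = nv/(2L) = 368.6 Hz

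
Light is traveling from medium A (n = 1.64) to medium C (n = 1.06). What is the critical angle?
θc = arcsin(n₂/n₁) = 40.27°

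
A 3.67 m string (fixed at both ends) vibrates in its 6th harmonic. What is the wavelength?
λₙ = 2L/n = 1.223 m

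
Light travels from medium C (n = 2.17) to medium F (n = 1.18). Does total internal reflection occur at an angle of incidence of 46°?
θc = arcsin(n₂/n₁) = 32.94°; 46° > θc, so yes — total internal reflection.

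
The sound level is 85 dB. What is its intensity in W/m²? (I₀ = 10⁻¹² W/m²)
I = I₀·10^(β/10) = 3.16 × 10⁻⁴ W/m²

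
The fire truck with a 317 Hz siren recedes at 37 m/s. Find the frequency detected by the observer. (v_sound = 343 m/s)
f_obs = f·v/(v + v_s) = 286.1 Hz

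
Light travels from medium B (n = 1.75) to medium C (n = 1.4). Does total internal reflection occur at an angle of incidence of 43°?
θc = arcsin(n₂/n₁) = 53.13°; 43° < θc, so no — the ray refracts.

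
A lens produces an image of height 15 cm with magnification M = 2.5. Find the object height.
ho = |hi|/|M| = 6 cm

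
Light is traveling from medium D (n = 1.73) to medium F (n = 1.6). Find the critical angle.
θc = arcsin(n₂/n₁) = 67.65°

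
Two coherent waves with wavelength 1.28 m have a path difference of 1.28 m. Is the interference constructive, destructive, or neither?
constructive — path difference = 1λ, a whole number of wavelengths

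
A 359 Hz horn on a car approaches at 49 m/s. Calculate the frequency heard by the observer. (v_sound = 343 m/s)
f_obs = f·v/(v − v_s) = 418.8 Hz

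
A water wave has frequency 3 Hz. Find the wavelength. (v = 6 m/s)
λ = v/f = 2 m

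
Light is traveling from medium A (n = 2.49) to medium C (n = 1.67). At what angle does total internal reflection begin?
θc = arcsin(n₂/n₁) = 42.12°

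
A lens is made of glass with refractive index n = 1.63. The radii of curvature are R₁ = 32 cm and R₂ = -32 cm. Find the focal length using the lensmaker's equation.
1/f = (n − 1)(1/R₁ − 1/R₂) → f = 25.4 cm (converging lens)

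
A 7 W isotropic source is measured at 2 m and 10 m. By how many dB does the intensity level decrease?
Δβ = 20·log₁₀(r₂/r₁) = 13.98 dB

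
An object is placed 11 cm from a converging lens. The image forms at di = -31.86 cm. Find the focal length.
1/f = 1/do + 1/di → f = 16.8 cm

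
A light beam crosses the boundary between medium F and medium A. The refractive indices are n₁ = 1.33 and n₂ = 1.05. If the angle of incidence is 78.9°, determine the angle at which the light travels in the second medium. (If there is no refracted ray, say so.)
sin θ₂ = (n₁/n₂)·sin θ₁ = 1.243 > 1, so there is no refracted ray — the light undergoes total internal reflection.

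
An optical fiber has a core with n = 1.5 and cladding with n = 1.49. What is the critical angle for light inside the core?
θc = arcsin(n_cladding/n_core) = 83.38°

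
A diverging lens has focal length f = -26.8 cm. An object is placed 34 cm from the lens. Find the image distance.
1/di = 1/f − 1/do → di = -14.99 cm (virtual image)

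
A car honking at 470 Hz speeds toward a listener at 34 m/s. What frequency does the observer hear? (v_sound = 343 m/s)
f_obs = f·v/(v − v_s) = 521.7 Hz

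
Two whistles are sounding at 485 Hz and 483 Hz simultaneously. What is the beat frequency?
2 Hz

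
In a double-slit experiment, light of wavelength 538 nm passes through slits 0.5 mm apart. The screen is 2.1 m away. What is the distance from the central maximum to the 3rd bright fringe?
y = mλL/d = 6.779 mm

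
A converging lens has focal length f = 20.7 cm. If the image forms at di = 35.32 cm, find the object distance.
1/do = 1/f − 1/di → do = 50.01 cm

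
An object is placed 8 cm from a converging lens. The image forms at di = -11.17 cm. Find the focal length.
1/f = 1/do + 1/di → f = 28.19 cm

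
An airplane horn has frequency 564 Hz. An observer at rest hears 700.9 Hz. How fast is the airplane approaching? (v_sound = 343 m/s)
v_s = v·(1 − f/f_obs) = 66.99 m/s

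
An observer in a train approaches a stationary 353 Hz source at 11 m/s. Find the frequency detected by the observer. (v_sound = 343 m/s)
f_obs = f·(v + v_o)/v = 364.3 Hz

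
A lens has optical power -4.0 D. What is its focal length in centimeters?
f = 1/P = -25 cm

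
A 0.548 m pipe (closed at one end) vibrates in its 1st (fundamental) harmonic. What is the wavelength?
λₙ = 4L/n = 2.192 m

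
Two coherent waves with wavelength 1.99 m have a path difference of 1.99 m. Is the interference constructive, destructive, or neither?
constructive — path difference = 1λ, a whole number of wavelengths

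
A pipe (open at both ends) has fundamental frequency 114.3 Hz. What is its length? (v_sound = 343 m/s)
L = v/(2f₁) = 1.5 m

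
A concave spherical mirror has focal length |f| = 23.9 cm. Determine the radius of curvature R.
R = 2|f| = 47.8 cm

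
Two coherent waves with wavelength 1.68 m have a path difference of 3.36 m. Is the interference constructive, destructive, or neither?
constructive — path difference = 2λ, a whole number of wavelengths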